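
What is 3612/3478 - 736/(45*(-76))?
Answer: 1864106/1486845 ≈ 1.2537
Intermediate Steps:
3612/3478 - 736/(45*(-76)) = 3612*(1/3478) - 736/(-3420) = 1806/1739 - 736*(-1/3420) = 1806/1739 + 184/855 = 1864106/1486845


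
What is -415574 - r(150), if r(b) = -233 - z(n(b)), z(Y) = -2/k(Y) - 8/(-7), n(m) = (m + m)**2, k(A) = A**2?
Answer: -11774884950000007/28350000000 ≈ -4.1534e+5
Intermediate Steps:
n(m) = 4*m**2 (n(m) = (2*m)**2 = 4*m**2)
z(Y) = 8/7 - 2/Y**2 (z(Y) = -2/Y**2 - 8/(-7) = -2/Y**2 - 8*(-1/7) = -2/Y**2 + 8/7 = 8/7 - 2/Y**2)
r(b) = -1639/7 + 1/(8*b**4) (r(b) = -233 - (8/7 - 2*1/(16*b**4)) = -233 - (8/7 - 1/(8*b**4)) = -233 + (-8/7 + 1/(8*b**4)) = -1639/7 + 1/(8*b**4))
-415574 - r(150) = -415574 - (-1639/7 + (1/8)/150**4) = -415574 - (-1639/7 + (1/8)*(1/506250000)) = -415574 - (-1639/7 + 1/4050000000) = -415574 - 1*(-6637949999993/28350000000) = -415574 + 6637949999993/28350000000 = -11774884950000007/28350000000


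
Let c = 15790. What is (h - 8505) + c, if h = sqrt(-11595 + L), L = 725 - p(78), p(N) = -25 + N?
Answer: 7285 + I*sqrt(10923) ≈ 7285.0 + 104.51*I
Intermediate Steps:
L = 672 (L = 725 - (-25 + 78) = 725 - 1*53 = 725 - 53 = 672)
h = I*sqrt(10923) (h = sqrt(-11595 + 672) = sqrt(-10923) = I*sqrt(10923) ≈ 104.51*I)
(h - 8505) + c = (I*sqrt(10923) - 8505) + 15790 = (-8505 + I*sqrt(10923)) + 15790 = 7285 + I*sqrt(10923)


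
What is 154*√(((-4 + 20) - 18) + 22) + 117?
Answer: 117 + 308*√5 ≈ 805.71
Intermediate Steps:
154*√(((-4 + 20) - 18) + 22) + 117 = 154*√((16 - 18) + 22) + 117 = 154*√(-2 + 22) + 117 = 154*√20 + 117 = 154*(2*√5) + 117 = 308*√5 + 117 = 117 + 308*√5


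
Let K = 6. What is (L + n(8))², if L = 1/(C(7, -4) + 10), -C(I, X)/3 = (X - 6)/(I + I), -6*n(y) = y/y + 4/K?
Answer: 89401/2340900 ≈ 0.038191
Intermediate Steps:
n(y) = -5/18 (n(y) = -(y/y + 4/6)/6 = -(1 + 4*(⅙))/6 = -(1 + ⅔)/6 = -⅙*5/3 = -5/18)
C(I, X) = -3*(-6 + X)/(2*I) (C(I, X) = -3*(X - 6)/(I + I) = -3*(-6 + X)/(2*I))
L = 7/85 (L = 1/((3/2)*(6 - 1*(-4))/7 + 10) = 1/((3/2)*(⅐)*(6 + 4) + 10) = 1/((3/2)*(⅐)*10 + 10) = 1/(15/7 + 10) = 1/(85/7) = 7/85 ≈ 0.082353)
(L + n(8))² = (7/85 - 5/18)² = (-299/1530)² = 89401/2340900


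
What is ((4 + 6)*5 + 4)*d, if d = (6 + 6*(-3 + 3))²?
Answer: 1944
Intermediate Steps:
d = 36 (d = (6 + 6*0)² = (6 + 0)² = 6² = 36)
((4 + 6)*5 + 4)*d = ((4 + 6)*5 + 4)*36 = (10*5 + 4)*36 = (50 + 4)*36 = 54*36 = 1944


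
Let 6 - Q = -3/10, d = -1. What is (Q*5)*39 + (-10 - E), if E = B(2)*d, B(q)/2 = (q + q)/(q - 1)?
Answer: 2453/2 ≈ 1226.5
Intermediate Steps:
B(q) = 4*q/(-1 + q) (B(q) = 2*((q + q)/(q - 1)) = 2*((2*q)/(-1 + q)) = 2*(2*q/(-1 + q)) = 4*q/(-1 + q))
Q = 63/10 (Q = 6 - (-3)/10 = 6 - 1*(-3/10) = 6 + 3/10 = 63/10 ≈ 6.3000)
E = -8 (E = (4*2/(-1 + 2))*(-1) = (4*2/1)*(-1) = (4*2*1)*(-1) = 8*(-1) = -8)
(Q*5)*39 + (-10 - E) = ((63/10)*5)*39 + (-10 - 1*(-8)) = (63/2)*39 + (-10 + 8) = 2457/2 - 2 = 2453/2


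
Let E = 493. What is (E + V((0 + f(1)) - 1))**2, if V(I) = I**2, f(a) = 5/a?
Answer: 259081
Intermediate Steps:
(E + V((0 + f(1)) - 1))**2 = (493 + ((0 + 5/1) - 1)**2)**2 = (493 + ((0 + 5*1) - 1)**2)**2 = (493 + ((0 + 5) - 1)**2)**2 = (493 + (5 - 1)**2)**2 = (493 + 4**2)**2 = (493 + 16)**2 = 509**2 = 259081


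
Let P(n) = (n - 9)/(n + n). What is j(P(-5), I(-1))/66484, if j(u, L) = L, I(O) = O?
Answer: -1/66484 ≈ -1.5041e-5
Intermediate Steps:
P(n) = (-9 + n)/(2*n) (P(n) = (-9 + n)/((2*n)) = (-9 + n)*(1/(2*n)) = (-9 + n)/(2*n))
j(P(-5), I(-1))/66484 = -1/66484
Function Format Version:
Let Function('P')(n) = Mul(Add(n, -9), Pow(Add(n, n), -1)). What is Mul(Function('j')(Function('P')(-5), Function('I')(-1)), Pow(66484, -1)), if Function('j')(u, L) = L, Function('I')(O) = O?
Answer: Rational(-1, 66484) ≈ -1.5041e-5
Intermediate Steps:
Function('P')(n) = Mul(Rational(1, 2), Pow(n, -1), Add(-9, n)) (Function('P')(n) = Mul(Add(-9, n), Pow(Mul(2, n), -1)) = Mul(Add(-9, n), Mul(Rational(1, 2), Pow(n, -1))) = Mul(Rational(1, 2), Pow(n, -1), Add(-9, n)))
Mul(Function('j')(Function('P')(-5), Function('I')(-1)), Pow(66484, -1)) = Mul(-1, Pow(66484, -1)) = Mul(-1, Rational(1, 66484)) = Rational(-1, 66484)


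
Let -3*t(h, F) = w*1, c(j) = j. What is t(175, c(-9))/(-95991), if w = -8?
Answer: -8/287973 ≈ -2.7780e-5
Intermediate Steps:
t(h, F) = 8/3 (t(h, F) = -(-8)/3 = -1/3*(-8) = 8/3)
t(175, c(-9))/(-95991) = (8/3)/(-95991) = (8/3)*(-1/95991) = -8/287973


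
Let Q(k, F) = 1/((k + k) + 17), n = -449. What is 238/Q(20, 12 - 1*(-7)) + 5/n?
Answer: 6091129/449 ≈ 13566.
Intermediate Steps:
Q(k, F) = 1/(17 + 2*k) (Q(k, F) = 1/(2*k + 17) = 1/(17 + 2*k))
238/Q(20, 12 - 1*(-7)) + 5/n = 238/(1/(17 + 2*20)) + 5/(-449) = 238/(1/(17 + 40)) + 5*(-1/449) = 238/(1/57) - 5/449 = 238*57 - 5/449 = 13566 - 5/449 = 6091129/449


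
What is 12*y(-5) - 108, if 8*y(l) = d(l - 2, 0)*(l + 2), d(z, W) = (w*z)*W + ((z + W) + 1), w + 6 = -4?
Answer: -81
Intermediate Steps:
w = -10 (w = -6 - 4 = -10)
d(z, W) = 1 + W + z - 10*W*z (d(z, W) = (-10*z)*W + ((z + W) + 1) = -10*W*z + ((W + z) + 1) = -10*W*z + (1 + W + z) = 1 + W + z - 10*W*z)
y(l) = (-1 + l)*(2 + l)/8 (y(l) = ((1 + 0 + (l - 2) - 10*0*(l - 2))*(l + 2))/8 = ((1 + 0 + (-2 + l) - 10*0*(-2 + l))*(2 + l))/8 = ((1 + 0 + (-2 + l) + 0)*(2 + l))/8 = ((-1 + l)*(2 + l))/8 = (-1 + l)*(2 + l)/8)
12*y(-5) - 108 = 12*((-1 - 5)*(2 - 5)/8) - 108 = 12*((⅛)*(-6)*(-3)) - 108 = 12*(9/4) - 108 = 27 - 108 = -81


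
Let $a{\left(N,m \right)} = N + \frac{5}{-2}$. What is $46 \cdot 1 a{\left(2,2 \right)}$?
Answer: $-23$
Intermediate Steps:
$a{\left(N,m \right)} = - \frac{5}{2} + N$ ($a{\left(N,m \right)} = N + 5 \left(- \frac{1}{2}\right) = N - \frac{5}{2} = - \frac{5}{2} + N$)
$46 \cdot 1 a{\left(2,2 \right)} = 46 \cdot 1 \left(- \frac{5}{2} + 2\right) = 46 \left(- \frac{1}{2}\right) = -23$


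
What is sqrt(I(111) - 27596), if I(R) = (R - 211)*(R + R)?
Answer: 2*I*sqrt(12449) ≈ 223.15*I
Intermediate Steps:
I(R) = 2*R*(-211 + R) (I(R) = (-211 + R)*(2*R) = 2*R*(-211 + R))
sqrt(I(111) - 27596) = sqrt(2*111*(-211 + 111) - 27596) = sqrt(2*111*(-100) - 27596) = sqrt(-22200 - 27596) = sqrt(-49796) = 2*I*sqrt(12449)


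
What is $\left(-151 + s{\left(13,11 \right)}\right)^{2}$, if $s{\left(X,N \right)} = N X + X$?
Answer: $25$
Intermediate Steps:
$s{\left(X,N \right)} = X + N X$
$\left(-151 + s{\left(13,11 \right)}\right)^{2} = \left(-151 + 13 \left(1 + 11\right)\right)^{2} = \left(-151 + 13 \cdot 12\right)^{2} = \left(-151 + 156\right)^{2} = 5^{2} = 25$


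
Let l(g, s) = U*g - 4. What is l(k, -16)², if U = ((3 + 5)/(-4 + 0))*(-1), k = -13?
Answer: 900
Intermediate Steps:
U = 2 (U = (8/(-4))*(-1) = (8*(-¼))*(-1) = -2*(-1) = 2)
l(g, s) = -4 + 2*g (l(g, s) = 2*g - 4 = -4 + 2*g)
l(k, -16)² = (-4 + 2*(-13))² = (-4 - 26)² = (-30)² = 900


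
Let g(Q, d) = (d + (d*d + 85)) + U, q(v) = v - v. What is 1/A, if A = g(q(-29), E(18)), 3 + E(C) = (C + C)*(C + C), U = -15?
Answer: 1/1673212 ≈ 5.9765e-7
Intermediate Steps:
q(v) = 0
E(C) = -3 + 4*C² (E(C) = -3 + (C + C)*(C + C) = -3 + (2*C)*(2*C) = -3 + 4*C²)
g(Q, d) = 70 + d + d² (g(Q, d) = (d + (d*d + 85)) - 15 = (d + (d² + 85)) - 15 = (d + (85 + d²)) - 15 = (85 + d + d²) - 15 = 70 + d + d²)
A = 1673212 (A = 70 + (-3 + 4*18²) + (-3 + 4*18²)² = 70 + (-3 + 4*324) + (-3 + 4*324)² = 70 + (-3 + 1296) + (-3 + 1296)² = 70 + 1293 + 1293² = 70 + 1293 + 1671849 = 1673212)
1/A = 1/1673212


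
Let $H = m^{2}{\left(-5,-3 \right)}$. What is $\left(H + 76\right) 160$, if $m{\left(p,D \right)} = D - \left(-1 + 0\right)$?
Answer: $12800$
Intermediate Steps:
$m{\left(p,D \right)} = 1 + D$ ($m{\left(p,D \right)} = D - -1 = D + 1 = 1 + D$)
$H = 4$ ($H = \left(1 - 3\right)^{2} = \left(-2\right)^{2} = 4$)
$\left(H + 76\right) 160 = \left(4 + 76\right) 160 = 80 \cdot 160 = 12800$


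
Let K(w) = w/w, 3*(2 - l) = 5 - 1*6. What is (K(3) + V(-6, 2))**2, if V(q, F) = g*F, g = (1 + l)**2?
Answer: 43681/81 ≈ 539.27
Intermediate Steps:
l = 7/3 (l = 2 - (5 - 1*6)/3 = 2 - (5 - 6)/3 = 2 - 1/3*(-1) = 2 + 1/3 = 7/3 ≈ 2.3333)
g = 100/9 (g = (1 + 7/3)**2 = (10/3)**2 = 100/9 ≈ 11.111)
K(w) = 1
V(q, F) = 100*F/9
(K(3) + V(-6, 2))**2 = (1 + (100/9)*2)**2 = (1 + 200/9)**2 = (209/9)**2 = 43681/81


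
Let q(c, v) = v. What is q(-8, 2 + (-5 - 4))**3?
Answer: -343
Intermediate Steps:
q(-8, 2 + (-5 - 4))**3 = (2 + (-5 - 4))**3 = (2 - 9)**3 = (-7)**3 = -343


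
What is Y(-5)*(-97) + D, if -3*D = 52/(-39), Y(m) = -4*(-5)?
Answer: -17456/9 ≈ -1939.6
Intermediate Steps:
Y(m) = 20
D = 4/9 (D = -52/(3*(-39)) = -52*(-1)/(3*39) = -⅓*(-4/3) = 4/9 ≈ 0.44444)
Y(-5)*(-97) + D = 20*(-97) + 4/9 = -1940 + 4/9 = -17456/9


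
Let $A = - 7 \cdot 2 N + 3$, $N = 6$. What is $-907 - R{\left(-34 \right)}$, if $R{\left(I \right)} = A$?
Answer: $-826$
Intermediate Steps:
$A = -81$ ($A = - 7 \cdot 2 \cdot 6 + 3 = \left(-7\right) 12 + 3 = -84 + 3 = -81$)
$R{\left(I \right)} = -81$
$-907 - R{\left(-34 \right)} = -907 - -81 = -907 + 81 = -826$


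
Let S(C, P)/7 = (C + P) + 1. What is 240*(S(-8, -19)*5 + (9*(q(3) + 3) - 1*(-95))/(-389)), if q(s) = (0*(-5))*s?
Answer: -84986880/389 ≈ -2.1848e+5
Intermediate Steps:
S(C, P) = 7 + 7*C + 7*P (S(C, P) = 7*((C + P) + 1) = 7*(1 + C + P) = 7 + 7*C + 7*P)
q(s) = 0 (q(s) = 0*s = 0)
240*(S(-8, -19)*5 + (9*(q(3) + 3) - 1*(-95))/(-389)) = 240*((7 + 7*(-8) + 7*(-19))*5 + (9*(0 + 3) - 1*(-95))/(-389)) = 240*((7 - 56 - 133)*5 + (9*3 + 95)*(-1/389)) = 240*(-182*5 + (27 + 95)*(-1/389)) = 240*(-910 + 122*(-1/389)) = 240*(-910 - 122/389) = 240*(-354112/389) = -84986880/389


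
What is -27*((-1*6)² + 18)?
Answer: -1458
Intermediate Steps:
-27*((-1*6)² + 18) = -27*((-6)² + 18) = -27*(36 + 18) = -27*54 = -1458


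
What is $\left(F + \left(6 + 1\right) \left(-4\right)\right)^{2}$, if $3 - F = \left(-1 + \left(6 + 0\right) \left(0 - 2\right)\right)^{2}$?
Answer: $37636$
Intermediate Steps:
$F = -166$ ($F = 3 - \left(-1 + \left(6 + 0\right) \left(0 - 2\right)\right)^{2} = 3 - \left(-1 + 6 \left(-2\right)\right)^{2} = 3 - \left(-1 - 12\right)^{2} = 3 - \left(-13\right)^{2} = 3 - 169 = -166$)
$\left(F + \left(6 + 1\right) \left(-4\right)\right)^{2} = \left(-166 + \left(6 + 1\right) \left(-4\right)\right)^{2} = \left(-166 + 7 \left(-4\right)\right)^{2} = \left(-166 - 28\right)^{2} = \left(-194\right)^{2} = 37636$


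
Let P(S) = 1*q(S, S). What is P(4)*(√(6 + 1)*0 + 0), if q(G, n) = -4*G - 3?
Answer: 0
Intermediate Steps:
q(G, n) = -3 - 4*G
P(S) = -3 - 4*S (P(S) = 1*(-3 - 4*S) = -3 - 4*S)
P(4)*(√(6 + 1)*0 + 0) = (-3 - 4*4)*(√(6 + 1)*0 + 0) = (-3 - 16)*(√7*0 + 0) = -19*(0 + 0) = -19*0 = 0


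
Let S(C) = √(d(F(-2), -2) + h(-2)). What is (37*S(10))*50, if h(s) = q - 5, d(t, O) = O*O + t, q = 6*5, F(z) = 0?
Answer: 1850*√29 ≈ 9962.6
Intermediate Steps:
q = 30
d(t, O) = t + O² (d(t, O) = O² + t = t + O²)
h(s) = 25 (h(s) = 30 - 5 = 25)
S(C) = √29 (S(C) = √((0 + (-2)²) + 25) = √((0 + 4) + 25) = √(4 + 25) = √29)
(37*S(10))*50 = (37*√29)*50 = 1850*√29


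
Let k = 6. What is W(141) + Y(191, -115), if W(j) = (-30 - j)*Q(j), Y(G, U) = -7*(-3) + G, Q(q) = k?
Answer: -814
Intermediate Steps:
Q(q) = 6
Y(G, U) = 21 + G
W(j) = -180 - 6*j (W(j) = (-30 - j)*6 = -180 - 6*j)
W(141) + Y(191, -115) = (-180 - 6*141) + (21 + 191) = (-180 - 846) + 212 = -1026 + 212 = -814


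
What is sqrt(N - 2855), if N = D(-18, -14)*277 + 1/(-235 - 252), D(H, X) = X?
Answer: 2*I*sqrt(399214841)/487 ≈ 82.055*I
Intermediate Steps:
N = -1888587/487 (N = -14*277 + 1/(-235 - 252) = -3878 + 1/(-487) = -3878 - 1/487 = -1888587/487 ≈ -3878.0)
sqrt(N - 2855) = sqrt(-1888587/487 - 2855) = sqrt(-3278972/487) = 2*I*sqrt(399214841)/487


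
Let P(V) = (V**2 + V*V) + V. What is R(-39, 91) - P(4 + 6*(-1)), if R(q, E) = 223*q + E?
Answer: -8612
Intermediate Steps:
R(q, E) = E + 223*q
P(V) = V + 2*V**2 (P(V) = (V**2 + V**2) + V = 2*V**2 + V = V + 2*V**2)
R(-39, 91) - P(4 + 6*(-1)) = (91 + 223*(-39)) - (4 + 6*(-1))*(1 + 2*(4 + 6*(-1))) = (91 - 8697) - (4 - 6)*(1 + 2*(4 - 6)) = -8606 - (-2)*(1 + 2*(-2)) = -8606 - (-2)*(1 - 4) = -8606 - (-2)*(-3) = -8606 - 1*6 = -8606 - 6 = -8612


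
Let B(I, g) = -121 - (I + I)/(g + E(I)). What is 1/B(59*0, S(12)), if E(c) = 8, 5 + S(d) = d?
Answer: -1/121 ≈ -0.0082645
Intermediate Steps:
S(d) = -5 + d
B(I, g) = -121 - 2*I/(8 + g) (B(I, g) = -121 - (I + I)/(g + 8) = -121 - 2*I/(8 + g))
1/B(59*0, S(12)) = 1/((-968 - 121*(-5 + 12) - 118*0)/(8 + (-5 + 12))) = 1/((-968 - 121*7 - 2*0)/(8 + 7)) = 1/((-968 - 847 + 0)/15) = 1/((1/15)*(-1815)) = 1/(-121) = -1/121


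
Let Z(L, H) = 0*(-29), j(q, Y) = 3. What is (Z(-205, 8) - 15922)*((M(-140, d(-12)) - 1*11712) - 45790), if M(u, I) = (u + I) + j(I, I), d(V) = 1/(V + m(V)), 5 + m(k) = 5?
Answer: 5506376909/6 ≈ 9.1773e+8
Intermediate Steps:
m(k) = 0 (m(k) = -5 + 5 = 0)
Z(L, H) = 0
d(V) = 1/V (d(V) = 1/(V + 0) = 1/V)
M(u, I) = 3 + I + u (M(u, I) = (u + I) + 3 = (I + u) + 3 = 3 + I + u)
(Z(-205, 8) - 15922)*((M(-140, d(-12)) - 1*11712) - 45790) = (0 - 15922)*(((3 + 1/(-12) - 140) - 1*11712) - 45790) = -15922*(((3 - 1/12 - 140) - 11712) - 45790) = -15922*((-1645/12 - 11712) - 45790) = -15922*(-142189/12 - 45790) = -15922*(-691669/12) = 5506376909/6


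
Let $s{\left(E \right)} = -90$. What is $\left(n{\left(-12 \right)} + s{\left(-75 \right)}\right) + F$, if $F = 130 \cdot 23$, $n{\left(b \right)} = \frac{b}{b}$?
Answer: $2901$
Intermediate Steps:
$n{\left(b \right)} = 1$
$F = 2990$
$\left(n{\left(-12 \right)} + s{\left(-75 \right)}\right) + F = \left(1 - 90\right) + 2990 = -89 + 2990 = 2901$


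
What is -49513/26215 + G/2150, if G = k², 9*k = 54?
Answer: -10550921/5636225 ≈ -1.8720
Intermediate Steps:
k = 6 (k = (⅑)*54 = 6)
G = 36 (G = 6² = 36)
-49513/26215 + G/2150 = -49513/26215 + 36/2150 = -49513*1/26215 + 36*(1/2150) = -49513/26215 + 18/1075 = -10550921/5636225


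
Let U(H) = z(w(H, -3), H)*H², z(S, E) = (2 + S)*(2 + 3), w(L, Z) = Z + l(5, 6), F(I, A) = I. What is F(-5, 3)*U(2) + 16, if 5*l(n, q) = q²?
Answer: -604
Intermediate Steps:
l(n, q) = q²/5
w(L, Z) = 36/5 + Z (w(L, Z) = Z + (⅕)*6² = Z + (⅕)*36 = Z + 36/5 = 36/5 + Z)
z(S, E) = 10 + 5*S (z(S, E) = (2 + S)*5 = 10 + 5*S)
U(H) = 31*H² (U(H) = (10 + 5*(36/5 - 3))*H² = (10 + 5*(21/5))*H² = (10 + 21)*H² = 31*H²)
F(-5, 3)*U(2) + 16 = -155*2² + 16 = -155*4 + 16 = -5*124 + 16 = -620 + 16 = -604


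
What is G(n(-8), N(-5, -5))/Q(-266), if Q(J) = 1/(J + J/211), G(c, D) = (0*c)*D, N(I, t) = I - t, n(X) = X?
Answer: 0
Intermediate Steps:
G(c, D) = 0 (G(c, D) = 0*D = 0)
Q(J) = 211/(212*J) (Q(J) = 1/(J + J*(1/211)) = 1/(J + J/211) = 1/(212*J/211) = 211/(212*J))
G(n(-8), N(-5, -5))/Q(-266) = 0/(((211/212)/(-266))) = 0/(((211/212)*(-1/266))) = 0/(-211/56392) = 0*(-56392/211) = 0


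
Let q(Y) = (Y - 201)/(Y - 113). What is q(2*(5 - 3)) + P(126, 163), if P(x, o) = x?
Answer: 13931/109 ≈ 127.81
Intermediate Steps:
q(Y) = (-201 + Y)/(-113 + Y)
q(2*(5 - 3)) + P(126, 163) = (-201 + 2*(5 - 3))/(-113 + 2*(5 - 3)) + 126 = (-201 + 2*2)/(-113 + 2*2) + 126 = (-201 + 4)/(-113 + 4) + 126 = -197/(-109) + 126 = -1/109*(-197) + 126 = 197/109 + 126 = 13931/109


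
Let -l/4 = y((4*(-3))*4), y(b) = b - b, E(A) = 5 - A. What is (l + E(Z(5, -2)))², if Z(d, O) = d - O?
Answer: 4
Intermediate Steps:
y(b) = 0
l = 0 (l = -4*0 = 0)
(l + E(Z(5, -2)))² = (0 + (5 - (5 - 1*(-2))))² = (0 + (5 - (5 + 2)))² = (0 + (5 - 1*7))² = (0 + (5 - 7))² = (0 - 2)² = (-2)² = 4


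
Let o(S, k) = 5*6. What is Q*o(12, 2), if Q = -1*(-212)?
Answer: 6360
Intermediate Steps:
o(S, k) = 30
Q = 212
Q*o(12, 2) = 212*30 = 6360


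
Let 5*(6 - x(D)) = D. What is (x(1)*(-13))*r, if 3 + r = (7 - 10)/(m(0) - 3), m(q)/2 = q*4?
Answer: 754/5 ≈ 150.80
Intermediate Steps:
x(D) = 6 - D/5
m(q) = 8*q (m(q) = 2*(q*4) = 2*(4*q) = 8*q)
r = -2 (r = -3 + (7 - 10)/(8*0 - 3) = -3 - 3/(0 - 3) = -3 - 3/(-3) = -3 - 3*(-⅓) = -3 + 1 = -2)
(x(1)*(-13))*r = ((6 - ⅕*1)*(-13))*(-2) = ((6 - ⅕)*(-13))*(-2) = ((29/5)*(-13))*(-2) = -377/5*(-2) = 754/5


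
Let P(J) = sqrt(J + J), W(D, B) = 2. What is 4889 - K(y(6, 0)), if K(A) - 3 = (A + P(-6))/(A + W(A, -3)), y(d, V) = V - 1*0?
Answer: 4886 - I*sqrt(3) ≈ 4886.0 - 1.732*I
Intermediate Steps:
y(d, V) = V (y(d, V) = V + 0 = V)
P(J) = sqrt(2)*sqrt(J) (P(J) = sqrt(2*J) = sqrt(2)*sqrt(J))
K(A) = 3 + (A + 2*I*sqrt(3))/(2 + A) (K(A) = 3 + (A + sqrt(2)*sqrt(-6))/(A + 2) = 3 + (A + sqrt(2)*(I*sqrt(6)))/(2 + A) = 3 + (A + 2*I*sqrt(3))/(2 + A))
4889 - K(y(6, 0)) = 4889 - 2*(3 + 2*0 + I*sqrt(3))/(2 + 0) = 4889 - 2*(3 + 0 + I*sqrt(3))/2 = 4889 - 2*(3 + I*sqrt(3))/2 = 4889 - (3 + I*sqrt(3)) = 4889 + (-3 - I*sqrt(3)) = 4886 - I*sqrt(3)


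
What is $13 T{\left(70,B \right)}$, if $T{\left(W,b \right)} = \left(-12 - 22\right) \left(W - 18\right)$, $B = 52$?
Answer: $-22984$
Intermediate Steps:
$T{\left(W,b \right)} = 612 - 34 W$ ($T{\left(W,b \right)} = - 34 \left(-18 + W\right) = 612 - 34 W$)
$13 T{\left(70,B \right)} = 13 \left(612 - 2380\right) = 13 \left(-1768\right) = -22984$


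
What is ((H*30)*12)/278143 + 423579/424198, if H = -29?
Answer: 113386906677/117987704314 ≈ 0.96101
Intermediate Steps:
((H*30)*12)/278143 + 423579/424198 = (-29*30*12)/278143 + 423579/424198 = -870*12*(1/278143) + 423579*(1/424198) = -10440*1/278143 + 423579/424198 = -10440/278143 + 423579/424198 = 113386906677/117987704314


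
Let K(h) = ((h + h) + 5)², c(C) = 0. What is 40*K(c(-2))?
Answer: 1000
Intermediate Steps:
K(h) = (5 + 2*h)² (K(h) = (2*h + 5)² = (5 + 2*h)²)
40*K(c(-2)) = 40*(5 + 2*0)² = 40*(5 + 0)² = 40*5² = 40*25 = 1000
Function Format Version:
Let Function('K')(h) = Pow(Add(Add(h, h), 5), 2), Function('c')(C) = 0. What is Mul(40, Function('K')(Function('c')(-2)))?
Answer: 1000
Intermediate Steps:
Function('K')(h) = Pow(Add(5, Mul(2, h)), 2) (Function('K')(h) = Pow(Add(Mul(2, h), 5), 2) = Pow(Add(5, Mul(2, h)), 2))
Mul(40, Function('K')(Function('c')(-2))) = Mul(40, Pow(Add(5, Mul(2, 0)), 2)) = Mul(40, Pow(Add(5, 0), 2)) = Mul(40, Pow(5, 2)) = Mul(40, 25) = 1000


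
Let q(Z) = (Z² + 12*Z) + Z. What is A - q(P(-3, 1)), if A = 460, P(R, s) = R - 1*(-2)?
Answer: 472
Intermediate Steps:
P(R, s) = 2 + R (P(R, s) = R + 2 = 2 + R)
q(Z) = Z² + 13*Z
A - q(P(-3, 1)) = 460 - (2 - 3)*(13 + (2 - 3)) = 460 - (-1)*(13 - 1) = 460 - (-1)*12 = 460 - 1*(-12) = 460 + 12 = 472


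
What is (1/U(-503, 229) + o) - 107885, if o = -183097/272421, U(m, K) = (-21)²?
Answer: -1440125781149/13348629 ≈ -1.0789e+5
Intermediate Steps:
U(m, K) = 441
o = -183097/272421 (o = -183097*1/272421 = -183097/272421 ≈ -0.67211)
(1/U(-503, 229) + o) - 107885 = (1/441 - 183097/272421) - 107885 = -8941484/13348629 - 107885 = -1440125781149/13348629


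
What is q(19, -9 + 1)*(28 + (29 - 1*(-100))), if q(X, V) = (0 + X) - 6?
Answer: 2041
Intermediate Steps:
q(X, V) = -6 + X (q(X, V) = X - 6 = -6 + X)
q(19, -9 + 1)*(28 + (29 - 1*(-100))) = (-6 + 19)*(28 + (29 - 1*(-100))) = 13*(28 + (29 + 100)) = 13*(28 + 129) = 13*157 = 2041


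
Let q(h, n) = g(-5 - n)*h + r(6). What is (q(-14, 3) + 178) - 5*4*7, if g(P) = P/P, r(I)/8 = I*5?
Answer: 264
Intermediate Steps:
r(I) = 40*I (r(I) = 8*(I*5) = 8*(5*I) = 40*I)
g(P) = 1
q(h, n) = 240 + h (q(h, n) = 1*h + 40*6 = h + 240 = 240 + h)
(q(-14, 3) + 178) - 5*4*7 = ((240 - 14) + 178) - 5*4*7 = (226 + 178) - 20*7 = 404 - 140 = 264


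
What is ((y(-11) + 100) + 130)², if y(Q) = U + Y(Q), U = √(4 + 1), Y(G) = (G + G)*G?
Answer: (472 + √5)² ≈ 2.2490e+5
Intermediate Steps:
Y(G) = 2*G² (Y(G) = (2*G)*G = 2*G²)
U = √5 ≈ 2.2361
y(Q) = √5 + 2*Q²
((y(-11) + 100) + 130)² = (((√5 + 2*(-11)²) + 100) + 130)² = (((√5 + 2*121) + 100) + 130)² = (((√5 + 242) + 100) + 130)² = (((242 + √5) + 100) + 130)² = ((342 + √5) + 130)² = (472 + √5)²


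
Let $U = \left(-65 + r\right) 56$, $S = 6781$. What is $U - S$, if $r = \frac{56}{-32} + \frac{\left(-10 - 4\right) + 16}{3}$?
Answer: $- \frac{31445}{3} \approx -10482.0$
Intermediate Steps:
$r = - \frac{13}{12}$ ($r = 56 \left(- \frac{1}{32}\right) + \left(-14 + 16\right) \frac{1}{3} = - \frac{7}{4} + 2 \cdot \frac{1}{3} = - \frac{7}{4} + \frac{2}{3} = - \frac{13}{12} \approx -1.0833$)
$U = - \frac{11102}{3}$ ($U = \left(-65 - \frac{13}{12}\right) 56 = \left(- \frac{793}{12}\right) 56 = - \frac{11102}{3} \approx -3700.7$)
$U - S = - \frac{11102}{3} - 6781 = - \frac{31445}{3}$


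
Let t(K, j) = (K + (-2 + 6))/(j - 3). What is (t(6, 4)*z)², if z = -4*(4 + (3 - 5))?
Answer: 6400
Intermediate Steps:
t(K, j) = (4 + K)/(-3 + j) (t(K, j) = (K + 4)/(-3 + j) = (4 + K)/(-3 + j))
z = -8 (z = -4*(4 - 2) = -4*2 = -8)
(t(6, 4)*z)² = (((4 + 6)/(-3 + 4))*(-8))² = ((10/1)*(-8))² = ((1*10)*(-8))² = (10*(-8))² = (-80)² = 6400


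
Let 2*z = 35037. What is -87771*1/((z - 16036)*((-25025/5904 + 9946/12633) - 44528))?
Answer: 4364280265248/3282639096118735 ≈ 0.0013295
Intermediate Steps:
z = 35037/2 (z = (1/2)*35037 = 35037/2 ≈ 17519.)
-87771*1/((z - 16036)*((-25025/5904 + 9946/12633) - 44528)) = -87771*1/((35037/2 - 16036)*((-25025/5904 + 9946/12633) - 44528)) = -87771*2/(2965*((-25025*1/5904 + 9946*(1/12633)) - 44528)) = -87771*2/(2965*((-25025/5904 + 9946/12633) - 44528)) = -87771*2/(2965*(-85806547/24861744 - 44528)) = -87771/((-1107129543379/24861744*2965/2)) = -87771/(-3282639096118735/49723488) = -87771*(-49723488/3282639096118735) = 4364280265248/3282639096118735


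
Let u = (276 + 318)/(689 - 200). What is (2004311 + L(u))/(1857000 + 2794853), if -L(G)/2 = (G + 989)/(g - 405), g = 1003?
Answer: 97683943802/226717359661 ≈ 0.43086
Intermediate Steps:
u = 198/163 (u = 594/489 = 594*(1/489) = 198/163 ≈ 1.2147)
L(G) = -43/13 - G/299 (L(G) = -2*(G + 989)/(1003 - 405) = -2*(989 + G)/598 = -2*(43/26 + G/598) = -43/13 - G/299)
(2004311 + L(u))/(1857000 + 2794853) = (2004311 + (-43/13 - 1/299*198/163))/(1857000 + 2794853) = (2004311 + (-43/13 - 198/48737))/4651853 = (2004311 - 161405/48737)*(1/4651853) = (97683943802/48737)*(1/4651853) = 97683943802/226717359661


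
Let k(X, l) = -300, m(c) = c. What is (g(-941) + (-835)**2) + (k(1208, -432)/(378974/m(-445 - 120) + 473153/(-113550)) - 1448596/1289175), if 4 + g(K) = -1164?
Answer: 7770919945270341810191/11164211447601075 ≈ 6.9606e+5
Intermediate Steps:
g(K) = -1168 (g(K) = -4 - 1164 = -1168)
(g(-941) + (-835)**2) + (k(1208, -432)/(378974/m(-445 - 120) + 473153/(-113550)) - 1448596/1289175) = (-1168 + (-835)**2) + (-300/(378974/(-445 - 120) + 473153/(-113550)) - 1448596/1289175) = (-1168 + 697225) + (-300/(378974/(-565) + 473153*(-1/113550)) - 1448596*1/1289175) = 696057 + (-300/(378974*(-1/565) - 473153/113550) - 1448596/1289175) = 696057 + (-300/(-378974/565 - 473153/113550) - 1448596/1289175) = 696057 + (-300/(-8659965829/12831150) - 1448596/1289175) = 696057 + (-300*(-12831150/8659965829) - 1448596/1289175) = 696057 + (3849345000/8659965829 - 1448596/1289175) = 696057 - 7582312519651084/11164211447601075 = 7770919945270341810191/11164211447601075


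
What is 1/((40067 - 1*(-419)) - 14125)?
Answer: 1/26361 ≈ 3.7935e-5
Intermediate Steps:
1/((40067 - 1*(-419)) - 14125) = 1/((40067 + 419) - 14125) = 1/(40486 - 14125) = 1/26361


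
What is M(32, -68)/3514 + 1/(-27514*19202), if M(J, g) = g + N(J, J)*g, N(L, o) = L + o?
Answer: -1167595661637/928264965796 ≈ -1.2578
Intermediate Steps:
M(J, g) = g + 2*J*g (M(J, g) = g + (J + J)*g = g + (2*J)*g = g + 2*J*g)
M(32, -68)/3514 + 1/(-27514*19202) = -68*(1 + 2*32)/3514 + 1/(-27514*19202) = -68*(1 + 64)*(1/3514) - 1/27514*1/19202 = -68*65*(1/3514) - 1/528323828 = -4420*1/3514 - 1/528323828 = -2210/1757 - 1/528323828 = -1167595661637/928264965796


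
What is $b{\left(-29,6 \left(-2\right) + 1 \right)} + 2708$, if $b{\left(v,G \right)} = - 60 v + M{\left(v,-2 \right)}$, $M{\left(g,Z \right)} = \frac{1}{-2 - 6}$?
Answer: $\frac{35583}{8} \approx 4447.9$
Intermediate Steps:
$M{\left(g,Z \right)} = - \frac{1}{8}$ ($M{\left(g,Z \right)} = \frac{1}{-8} = - \frac{1}{8}$)
$b{\left(v,G \right)} = - \frac{1}{8} - 60 v$ ($b{\left(v,G \right)} = - 60 v - \frac{1}{8} = - \frac{1}{8} - 60 v$)
$b{\left(-29,6 \left(-2\right) + 1 \right)} + 2708 = \left(- \frac{1}{8} - -1740\right) + 2708 = \left(- \frac{1}{8} + 1740\right) + 2708 = \frac{13919}{8} + 2708 = \frac{35583}{8}$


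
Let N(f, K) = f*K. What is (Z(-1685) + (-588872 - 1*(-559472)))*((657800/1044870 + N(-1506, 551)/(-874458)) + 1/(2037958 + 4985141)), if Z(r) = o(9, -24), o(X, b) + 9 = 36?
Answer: -183655964423283999386/3961092563221417 ≈ -46365.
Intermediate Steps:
o(X, b) = 27 (o(X, b) = -9 + 36 = 27)
Z(r) = 27
N(f, K) = K*f
(Z(-1685) + (-588872 - 1*(-559472)))*((657800/1044870 + N(-1506, 551)/(-874458)) + 1/(2037958 + 4985141)) = (27 + (-588872 - 1*(-559472)))*((657800/1044870 + (551*(-1506))/(-874458)) + 1/(2037958 + 4985141)) = (27 + (-588872 + 559472))*((657800*(1/1044870) - 829806*(-1/874458)) + 1/7023099) = (27 - 29400)*((65780/104487 + 138301/145743) + 1/7023099) = -29373*(2670847903/1692027649 + 1/7023099) = -29373*18757630928739046/11883277689664251 = -183655964423283999386/3961092563221417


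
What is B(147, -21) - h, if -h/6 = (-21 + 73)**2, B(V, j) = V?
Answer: 16371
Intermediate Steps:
h = -16224 (h = -6*(-21 + 73)**2 = -6*52**2 = -6*2704 = -16224)
B(147, -21) - h = 147 - 1*(-16224) = 147 + 16224 = 16371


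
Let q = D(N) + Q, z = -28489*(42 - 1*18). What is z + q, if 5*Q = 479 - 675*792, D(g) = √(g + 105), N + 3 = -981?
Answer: -3952801/5 + I*√879 ≈ -7.9056e+5 + 29.648*I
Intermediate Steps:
N = -984 (N = -3 - 981 = -984)
D(g) = √(105 + g)
Q = -534121/5 (Q = (479 - 675*792)/5 = (479 - 534600)/5 = (⅕)*(-534121) = -534121/5 ≈ -1.0682e+5)
z = -683736 (z = -28489*(42 - 18) = -28489*24 = -683736)
q = -534121/5 + I*√879 (q = √(105 - 984) - 534121/5 = √(-879) - 534121/5 = I*√879 - 534121/5 = -534121/5 + I*√879 ≈ -1.0682e+5 + 29.648*I)
z + q = -683736 + (-534121/5 + I*√879) = -3952801/5 + I*√879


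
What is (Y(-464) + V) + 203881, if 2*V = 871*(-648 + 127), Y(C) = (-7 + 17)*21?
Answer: -45609/2 ≈ -22805.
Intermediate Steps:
Y(C) = 210 (Y(C) = 10*21 = 210)
V = -453791/2 (V = (871*(-648 + 127))/2 = (871*(-521))/2 = (1/2)*(-453791) = -453791/2 ≈ -2.2690e+5)
(Y(-464) + V) + 203881 = (210 - 453791/2) + 203881 = -453371/2 + 203881 = -45609/2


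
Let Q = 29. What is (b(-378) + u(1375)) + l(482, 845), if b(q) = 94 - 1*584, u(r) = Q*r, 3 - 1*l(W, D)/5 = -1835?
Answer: 48575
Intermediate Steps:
l(W, D) = 9190 (l(W, D) = 15 - 5*(-1835) = 15 + 9175 = 9190)
u(r) = 29*r
b(q) = -490 (b(q) = 94 - 584 = -490)
(b(-378) + u(1375)) + l(482, 845) = (-490 + 29*1375) + 9190 = (-490 + 39875) + 9190 = 39385 + 9190 = 48575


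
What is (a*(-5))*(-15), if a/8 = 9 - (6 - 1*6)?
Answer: 5400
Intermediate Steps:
a = 72 (a = 8*(9 - (6 - 1*6)) = 8*(9 - (6 - 6)) = 8*(9 - 1*0) = 8*(9 + 0) = 8*9 = 72)
(a*(-5))*(-15) = (72*(-5))*(-15) = -360*(-15) = 5400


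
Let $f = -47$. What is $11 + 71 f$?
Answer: $-3326$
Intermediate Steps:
$11 + 71 f = 11 + 71 \left(-47\right) = 11 - 3337 = -3326$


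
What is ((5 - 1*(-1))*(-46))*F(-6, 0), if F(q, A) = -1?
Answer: 276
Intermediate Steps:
((5 - 1*(-1))*(-46))*F(-6, 0) = ((5 - 1*(-1))*(-46))*(-1) = ((5 + 1)*(-46))*(-1) = (6*(-46))*(-1) = -276*(-1) = 276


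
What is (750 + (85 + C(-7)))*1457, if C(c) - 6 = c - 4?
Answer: 1209310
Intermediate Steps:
C(c) = 2 + c (C(c) = 6 + (c - 4) = 6 + (-4 + c) = 2 + c)
(750 + (85 + C(-7)))*1457 = (750 + (85 + (2 - 7)))*1457 = (750 + (85 - 5))*1457 = (750 + 80)*1457 = 830*1457 = 1209310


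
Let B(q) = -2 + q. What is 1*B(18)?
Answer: 16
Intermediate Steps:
1*B(18) = 1*(-2 + 18) = 1*16 = 16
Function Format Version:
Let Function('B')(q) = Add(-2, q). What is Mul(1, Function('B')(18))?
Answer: 16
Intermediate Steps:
Mul(1, Function('B')(18)) = Mul(1, Add(-2, 18)) = Mul(1, 16) = 16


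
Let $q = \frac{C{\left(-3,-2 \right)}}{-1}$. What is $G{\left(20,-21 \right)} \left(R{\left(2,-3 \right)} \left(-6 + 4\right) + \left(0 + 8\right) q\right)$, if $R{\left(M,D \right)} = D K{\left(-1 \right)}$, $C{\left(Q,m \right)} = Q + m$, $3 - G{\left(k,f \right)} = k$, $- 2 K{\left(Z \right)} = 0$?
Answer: $-680$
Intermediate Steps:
$K{\left(Z \right)} = 0$ ($K{\left(Z \right)} = \left(- \frac{1}{2}\right) 0 = 0$)
$G{\left(k,f \right)} = 3 - k$
$R{\left(M,D \right)} = 0$ ($R{\left(M,D \right)} = D 0 = 0$)
$q = 5$ ($q = \frac{-3 - 2}{-1} = \left(-5\right) \left(-1\right) = 5$)
$G{\left(20,-21 \right)} \left(R{\left(2,-3 \right)} \left(-6 + 4\right) + \left(0 + 8\right) q\right) = \left(3 - 20\right) \left(0 \left(-6 + 4\right) + \left(0 + 8\right) 5\right) = \left(3 - 20\right) \left(0 \left(-2\right) + 8 \cdot 5\right) = - 17 \left(0 + 40\right) = \left(-17\right) 40 = -680$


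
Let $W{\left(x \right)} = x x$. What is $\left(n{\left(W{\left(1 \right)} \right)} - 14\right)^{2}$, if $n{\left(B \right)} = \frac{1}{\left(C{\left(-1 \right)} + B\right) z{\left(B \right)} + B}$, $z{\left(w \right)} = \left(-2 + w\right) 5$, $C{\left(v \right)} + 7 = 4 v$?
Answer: $\frac{508369}{2601} \approx 195.45$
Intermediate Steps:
$W{\left(x \right)} = x^{2}$
$C{\left(v \right)} = -7 + 4 v$
$z{\left(w \right)} = -10 + 5 w$
$n{\left(B \right)} = \frac{1}{B + \left(-11 + B\right) \left(-10 + 5 B\right)}$ ($n{\left(B \right)} = \frac{1}{\left(\left(-7 + 4 \left(-1\right)\right) + B\right) \left(-10 + 5 B\right) + B} = \frac{1}{\left(\left(-7 - 4\right) + B\right) \left(-10 + 5 B\right) + B} = \frac{1}{\left(-11 + B\right) \left(-10 + 5 B\right) + B} = \frac{1}{B + \left(-11 + B\right) \left(-10 + 5 B\right)}$)
$\left(n{\left(W{\left(1 \right)} \right)} - 14\right)^{2} = \left(\frac{1}{110 - 64 \cdot 1^{2} + 5 \left(1^{2}\right)^{2}} - 14\right)^{2} = \left(\frac{1}{110 - 64 + 5 \cdot 1^{2}} - 14\right)^{2} = \left(\frac{1}{110 - 64 + 5 \cdot 1} - 14\right)^{2} = \left(\frac{1}{110 - 64 + 5} - 14\right)^{2} = \left(\frac{1}{51} - 14\right)^{2} = \left(- \frac{713}{51}\right)^{2} = \frac{508369}{2601}$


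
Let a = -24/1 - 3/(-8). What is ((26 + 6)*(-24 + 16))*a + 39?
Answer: 6087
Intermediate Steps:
a = -189/8 (a = -24*1 - 3*(-⅛) = -24 + 3/8 = -189/8 ≈ -23.625)
((26 + 6)*(-24 + 16))*a + 39 = ((26 + 6)*(-24 + 16))*(-189/8) + 39 = (32*(-8))*(-189/8) + 39 = -256*(-189/8) + 39 = 6048 + 39 = 6087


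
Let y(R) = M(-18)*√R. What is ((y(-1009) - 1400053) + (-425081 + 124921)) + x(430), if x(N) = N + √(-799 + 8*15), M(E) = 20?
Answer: -1699783 + I*√679 + 20*I*√1009 ≈ -1.6998e+6 + 661.35*I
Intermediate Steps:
y(R) = 20*√R
x(N) = N + I*√679 (x(N) = N + √(-799 + 120) = N + √(-679) = N + I*√679)
((y(-1009) - 1400053) + (-425081 + 124921)) + x(430) = ((20*√(-1009) - 1400053) + (-425081 + 124921)) + (430 + I*√679) = ((20*(I*√1009) - 1400053) - 300160) + (430 + I*√679) = ((20*I*√1009 - 1400053) - 300160) + (430 + I*√679) = ((-1400053 + 20*I*√1009) - 300160) + (430 + I*√679) = (-1700213 + 20*I*√1009) + (430 + I*√679) = -1699783 + I*√679 + 20*I*√1009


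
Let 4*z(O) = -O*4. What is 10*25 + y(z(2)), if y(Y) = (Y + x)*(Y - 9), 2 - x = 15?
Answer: 415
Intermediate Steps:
x = -13 (x = 2 - 1*15 = 2 - 15 = -13)
z(O) = -O (z(O) = (-O*4)/4 = (-4*O)/4 = -O)
y(Y) = (-13 + Y)*(-9 + Y) (y(Y) = (Y - 13)*(Y - 9) = (-13 + Y)*(-9 + Y))
10*25 + y(z(2)) = 10*25 + (117 + (-1*2)**2 - (-22)*2) = 250 + (117 + (-2)**2 - 22*(-2)) = 250 + (117 + 4 + 44) = 250 + 165 = 415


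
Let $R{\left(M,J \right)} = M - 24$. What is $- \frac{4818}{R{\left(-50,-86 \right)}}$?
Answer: $\frac{2409}{37} \approx 65.108$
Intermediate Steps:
$R{\left(M,J \right)} = -24 + M$
$- \frac{4818}{R{\left(-50,-86 \right)}} = - \frac{4818}{-24 - 50} = - \frac{4818}{-74} = \left(-4818\right) \left(- \frac{1}{74}\right) = \frac{2409}{37}$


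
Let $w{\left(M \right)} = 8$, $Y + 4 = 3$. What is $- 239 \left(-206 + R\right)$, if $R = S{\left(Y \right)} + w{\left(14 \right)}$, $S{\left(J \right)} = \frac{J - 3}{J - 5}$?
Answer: $\frac{141488}{3} \approx 47163.0$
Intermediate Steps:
$Y = -1$ ($Y = -4 + 3 = -1$)
$S{\left(J \right)} = \frac{-3 + J}{-5 + J}$
$R = \frac{26}{3}$ ($R = \frac{-3 - 1}{-5 - 1} + 8 = \frac{1}{-6} \left(-4\right) + 8 = \left(- \frac{1}{6}\right) \left(-4\right) + 8 = \frac{2}{3} + 8 = \frac{26}{3} \approx 8.6667$)
$- 239 \left(-206 + R\right) = - 239 \left(-206 + \frac{26}{3}\right) = \left(-239\right) \left(- \frac{592}{3}\right) = \frac{141488}{3}$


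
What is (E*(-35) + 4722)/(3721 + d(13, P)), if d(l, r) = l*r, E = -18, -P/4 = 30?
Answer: 5352/2161 ≈ 2.4766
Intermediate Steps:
P = -120 (P = -4*30 = -120)
(E*(-35) + 4722)/(3721 + d(13, P)) = (-18*(-35) + 4722)/(3721 + 13*(-120)) = (630 + 4722)/(3721 - 1560) = 5352/2161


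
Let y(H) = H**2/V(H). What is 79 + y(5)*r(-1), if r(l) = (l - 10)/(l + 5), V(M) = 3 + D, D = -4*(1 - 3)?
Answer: 291/4 ≈ 72.750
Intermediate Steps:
D = 8 (D = -4*(-2) = 8)
V(M) = 11 (V(M) = 3 + 8 = 11)
r(l) = (-10 + l)/(5 + l)
y(H) = H**2/11
79 + y(5)*r(-1) = 79 + ((1/11)*5**2)*((-10 - 1)/(5 - 1)) = 79 + ((1/11)*25)*(-11/4) = 79 + 25*((1/4)*(-11))/11 = 79 + (25/11)*(-11/4) = 79 - 25/4 = 291/4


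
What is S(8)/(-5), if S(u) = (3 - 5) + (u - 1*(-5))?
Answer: -11/5 ≈ -2.2000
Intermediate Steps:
S(u) = 3 + u (S(u) = -2 + (u + 5) = -2 + (5 + u) = 3 + u)
S(8)/(-5) = (3 + 8)/(-5) = -⅕*11 = -11/5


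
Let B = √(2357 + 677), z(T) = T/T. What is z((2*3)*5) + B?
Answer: 1 + √3034 ≈ 56.082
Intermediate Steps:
z(T) = 1
B = √3034 ≈ 55.082
z((2*3)*5) + B = 1 + √3034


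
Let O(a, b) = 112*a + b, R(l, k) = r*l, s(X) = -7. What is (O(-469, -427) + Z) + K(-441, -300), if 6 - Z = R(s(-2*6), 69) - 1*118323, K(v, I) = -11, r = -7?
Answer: 65314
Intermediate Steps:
R(l, k) = -7*l
Z = 118280 (Z = 6 - (-7*(-7) - 1*118323) = 6 - (49 - 118323) = 6 - 1*(-118274) = 6 + 118274 = 118280)
O(a, b) = b + 112*a
(O(-469, -427) + Z) + K(-441, -300) = ((-427 + 112*(-469)) + 118280) - 11 = ((-427 - 52528) + 118280) - 11 = (-52955 + 118280) - 11 = 65325 - 11 = 65314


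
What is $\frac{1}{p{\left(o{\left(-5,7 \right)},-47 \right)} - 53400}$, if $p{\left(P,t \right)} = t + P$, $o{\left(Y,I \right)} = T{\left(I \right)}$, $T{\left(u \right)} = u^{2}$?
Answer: $- \frac{1}{53398} \approx -1.8727 \cdot 10^{-5}$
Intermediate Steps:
$o{\left(Y,I \right)} = I^{2}$
$p{\left(P,t \right)} = P + t$
$\frac{1}{p{\left(o{\left(-5,7 \right)},-47 \right)} - 53400} = \frac{1}{\left(7^{2} - 47\right) - 53400} = \frac{1}{\left(49 - 47\right) - 53400} = \frac{1}{2 - 53400} = \frac{1}{-53398} = - \frac{1}{53398}$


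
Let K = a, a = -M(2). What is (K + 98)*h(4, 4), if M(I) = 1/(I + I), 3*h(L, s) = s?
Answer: 391/3 ≈ 130.33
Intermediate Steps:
h(L, s) = s/3
M(I) = 1/(2*I)
a = -¼ (a = -1/(2*2) = -1*¼ = -¼ ≈ -0.25000)
K = -¼ ≈ -0.25000
(K + 98)*h(4, 4) = (-¼ + 98)*((⅓)*4) = (391/4)*(4/3) = 391/3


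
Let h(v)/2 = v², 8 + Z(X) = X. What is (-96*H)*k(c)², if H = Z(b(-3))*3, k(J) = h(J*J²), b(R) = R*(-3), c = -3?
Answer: -612220032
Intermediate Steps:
b(R) = -3*R
Z(X) = -8 + X
h(v) = 2*v²
k(J) = 2*J⁶ (k(J) = 2*(J*J²)² = 2*(J³)² = 2*J⁶)
H = 3 (H = (-8 - 3*(-3))*3 = (-8 + 9)*3 = 1*3 = 3)
(-96*H)*k(c)² = (-96*3)*(2*(-3)⁶)² = -288*(2*729)² = -288*1458² = -288*2125764 = -612220032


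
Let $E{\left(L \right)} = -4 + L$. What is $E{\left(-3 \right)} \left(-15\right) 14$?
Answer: $1470$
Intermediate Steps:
$E{\left(-3 \right)} \left(-15\right) 14 = \left(-4 - 3\right) \left(-15\right) 14 = \left(-7\right) \left(-15\right) 14 = 105 \cdot 14 = 1470$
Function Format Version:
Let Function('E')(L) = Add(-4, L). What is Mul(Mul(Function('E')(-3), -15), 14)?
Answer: 1470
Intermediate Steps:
Mul(Mul(Function('E')(-3), -15), 14) = Mul(Mul(Add(-4, -3), -15), 14) = Mul(Mul(-7, -15), 14) = Mul(105, 14) = 1470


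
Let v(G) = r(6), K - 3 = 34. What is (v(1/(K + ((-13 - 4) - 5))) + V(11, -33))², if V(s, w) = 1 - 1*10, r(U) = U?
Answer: 9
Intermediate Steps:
K = 37 (K = 3 + 34 = 37)
v(G) = 6
V(s, w) = -9 (V(s, w) = 1 - 10 = -9)
(v(1/(K + ((-13 - 4) - 5))) + V(11, -33))² = (6 - 9)² = (-3)² = 9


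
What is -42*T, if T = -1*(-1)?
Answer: -42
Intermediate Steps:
T = 1
-42*T = -42*1 = -42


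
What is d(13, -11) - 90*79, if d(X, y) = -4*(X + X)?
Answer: -7214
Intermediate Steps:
d(X, y) = -8*X
d(13, -11) - 90*79 = -8*13 - 90*79 = -104 - 7110 = -7214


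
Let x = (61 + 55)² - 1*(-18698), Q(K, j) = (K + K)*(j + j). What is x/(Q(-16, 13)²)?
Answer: 16077/346112 ≈ 0.046450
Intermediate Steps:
Q(K, j) = 4*K*j (Q(K, j) = (2*K)*(2*j) = 4*K*j)
x = 32154 (x = 116² + 18698 = 13456 + 18698 = 32154)
x/(Q(-16, 13)²) = 32154/((4*(-16)*13)²) = 32154/((-832)²) = 32154/692224 = 32154*(1/692224) = 16077/346112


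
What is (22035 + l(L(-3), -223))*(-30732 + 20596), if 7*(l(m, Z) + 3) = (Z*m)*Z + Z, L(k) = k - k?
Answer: -222993448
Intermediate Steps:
L(k) = 0
l(m, Z) = -3 + Z/7 + m*Z**2/7 (l(m, Z) = -3 + ((Z*m)*Z + Z)/7 = -3 + (m*Z**2 + Z)/7 = -3 + (Z + m*Z**2)/7 = -3 + (Z/7 + m*Z**2/7) = -3 + Z/7 + m*Z**2/7)
(22035 + l(L(-3), -223))*(-30732 + 20596) = (22035 + (-3 + (1/7)*(-223) + (1/7)*0*(-223)**2))*(-30732 + 20596) = (22035 + (-3 - 223/7 + (1/7)*0*49729))*(-10136) = (22035 + (-3 - 223/7 + 0))*(-10136) = (22035 - 244/7)*(-10136) = (154001/7)*(-10136) = -222993448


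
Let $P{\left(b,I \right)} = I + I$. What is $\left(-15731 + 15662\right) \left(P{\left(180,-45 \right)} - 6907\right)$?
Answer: $482793$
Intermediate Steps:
$P{\left(b,I \right)} = 2 I$
$\left(-15731 + 15662\right) \left(P{\left(180,-45 \right)} - 6907\right) = \left(-15731 + 15662\right) \left(2 \left(-45\right) - 6907\right) = - 69 \left(-90 - 6907\right) = \left(-69\right) \left(-6997\right) = 482793$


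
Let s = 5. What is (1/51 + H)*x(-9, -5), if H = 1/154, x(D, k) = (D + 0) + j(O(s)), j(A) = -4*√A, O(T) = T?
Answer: -615/2618 - 410*√5/3927 ≈ -0.46837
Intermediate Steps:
x(D, k) = D - 4*√5 (x(D, k) = (D + 0) - 4*√5 = D - 4*√5)
H = 1/154 ≈ 0.0064935
(1/51 + H)*x(-9, -5) = (1/51 + 1/154)*(-9 - 4*√5) = 205*(-9 - 4*√5)/7854 = -615/2618 - 410*√5/3927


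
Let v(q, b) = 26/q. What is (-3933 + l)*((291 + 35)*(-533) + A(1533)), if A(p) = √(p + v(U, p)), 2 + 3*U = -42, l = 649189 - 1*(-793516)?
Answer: -249998145176 + 2158158*√82346/11 ≈ -2.4994e+11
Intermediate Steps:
l = 1442705 (l = 649189 + 793516 = 1442705)
U = -44/3 (U = -⅔ + (⅓)*(-42) = -⅔ - 14 = -44/3 ≈ -14.667)
A(p) = √(-39/22 + p) (A(p) = √(p + 26/(-44/3)) = √(p + 26*(-3/44)) = √(p - 39/22) = √(-39/22 + p))
(-3933 + l)*((291 + 35)*(-533) + A(1533)) = (-3933 + 1442705)*((291 + 35)*(-533) + √(-858 + 484*1533)/22) = 1438772*(326*(-533) + √(-858 + 741972)/22) = 1438772*(-173758 + √741114/22) = 1438772*(-173758 + (3*√82346)/22) = 1438772*(-173758 + 3*√82346/22) = -249998145176 + 2158158*√82346/11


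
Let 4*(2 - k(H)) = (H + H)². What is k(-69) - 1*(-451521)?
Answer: 446762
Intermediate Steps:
k(H) = 2 - H² (k(H) = 2 - (H + H)²/4 = 2 - 4*H²/4 = 2 - H²)
k(-69) - 1*(-451521) = (2 - 1*(-69)²) - 1*(-451521) = (2 - 1*4761) + 451521 = (2 - 4761) + 451521 = -4759 + 451521 = 446762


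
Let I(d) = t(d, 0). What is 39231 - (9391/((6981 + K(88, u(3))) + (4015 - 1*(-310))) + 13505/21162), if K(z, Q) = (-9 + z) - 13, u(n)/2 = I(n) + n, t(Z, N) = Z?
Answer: 4720377559891/120327132 ≈ 39230.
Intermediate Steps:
I(d) = d
u(n) = 4*n (u(n) = 2*(n + n) = 2*(2*n) = 4*n)
K(z, Q) = -22 + z
39231 - (9391/((6981 + K(88, u(3))) + (4015 - 1*(-310))) + 13505/21162) = 39231 - (9391/((6981 + (-22 + 88)) + (4015 - 1*(-310))) + 13505/21162) = 39231 - (9391/((6981 + 66) + (4015 + 310)) + 13505*(1/21162)) = 39231 - (9391/(7047 + 4325) + 13505/21162) = 39231 - (9391/11372 + 13505/21162) = 39231 - 1*176155601/120327132 = 39231 - 176155601/120327132 = 4720377559891/120327132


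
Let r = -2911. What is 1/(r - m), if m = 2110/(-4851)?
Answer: -4851/14119151 ≈ -0.00034358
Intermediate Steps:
m = -2110/4851 (m = 2110*(-1/4851) = -2110/4851 ≈ -0.43496)
1/(r - m) = 1/(-2911 - 1*(-2110/4851)) = 1/(-2911 + 2110/4851) = 1/(-14119151/4851) = -4851/14119151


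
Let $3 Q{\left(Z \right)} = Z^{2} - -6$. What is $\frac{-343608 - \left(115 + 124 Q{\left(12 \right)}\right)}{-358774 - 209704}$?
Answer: $\frac{349923}{568478} \approx 0.61554$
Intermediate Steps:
$Q{\left(Z \right)} = 2 + \frac{Z^{2}}{3}$ ($Q{\left(Z \right)} = \frac{Z^{2} - -6}{3} = \frac{Z^{2} + 6}{3} = \frac{6 + Z^{2}}{3} = 2 + \frac{Z^{2}}{3}$)
$\frac{-343608 - \left(115 + 124 Q{\left(12 \right)}\right)}{-358774 - 209704} = \frac{-343608 - \left(115 + 124 \left(2 + \frac{12^{2}}{3}\right)\right)}{-358774 - 209704} = \frac{-343608 - \left(115 + 124 \left(2 + \frac{1}{3} \cdot 144\right)\right)}{-568478} = \left(-343608 - \left(115 + 124 \left(2 + 48\right)\right)\right) \left(- \frac{1}{568478}\right) = \left(-343608 - 6315\right) \left(- \frac{1}{568478}\right) = \left(-349923\right) \left(- \frac{1}{568478}\right) = \frac{349923}{568478}$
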